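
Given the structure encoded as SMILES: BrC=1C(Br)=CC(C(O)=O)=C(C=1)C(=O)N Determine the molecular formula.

C8H5Br2NO3

Walk through each heavy atom and fill implicit hydrogens from standard valence (C 4, N 3, O 2, S 2, halogen 1):
  atom 1: Br (halogen, monovalent) → 0 H
  atom 2: C, bond orders sum to 4 (valence 4) → 0 H
  atom 3: C, bond orders sum to 4 (valence 4) → 0 H
  atom 4: Br (halogen, monovalent) → 0 H
  atom 5: C, bond orders sum to 3 (valence 4) → 1 H
  atom 6: C, bond orders sum to 4 (valence 4) → 0 H
  atom 7: C, bond orders sum to 4 (valence 4) → 0 H
  atom 8: O, bond orders sum to 1 (valence 2) → 1 H
  atom 9: O, bond orders sum to 2 (valence 2) → 0 H
  atom 10: C, bond orders sum to 4 (valence 4) → 0 H
  atom 11: C, bond orders sum to 3 (valence 4) → 1 H
  atom 12: C, bond orders sum to 4 (valence 4) → 0 H
  atom 13: O, bond orders sum to 2 (valence 2) → 0 H
  atom 14: N, bond orders sum to 1 (valence 3) → 2 H
Totals → C:8, H:5, Br:2, N:1, O:3.
In Hill order: C8H5Br2NO3.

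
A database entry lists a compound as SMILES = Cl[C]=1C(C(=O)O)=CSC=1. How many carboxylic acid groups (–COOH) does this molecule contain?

The carboxylic acid motif appears at heavy-atom position 4 in the SMILES.
Carboxylic acid count: 1.

1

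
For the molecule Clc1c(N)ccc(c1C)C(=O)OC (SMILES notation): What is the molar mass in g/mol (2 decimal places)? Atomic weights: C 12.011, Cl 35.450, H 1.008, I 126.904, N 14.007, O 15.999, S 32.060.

199.63 g/mol

First, the molecular formula is C9H10ClNO2 (counting implicit H from valence).
  C: 9 × 12.011 = 108.099
  Cl: 1 × 35.450 = 35.450
  H: 10 × 1.008 = 10.080
  N: 1 × 14.007 = 14.007
  O: 2 × 15.999 = 31.998
Sum: 9×12.011 + 1×35.450 + 10×1.008 + 1×14.007 + 2×15.999 = 199.634 → 199.63 g/mol.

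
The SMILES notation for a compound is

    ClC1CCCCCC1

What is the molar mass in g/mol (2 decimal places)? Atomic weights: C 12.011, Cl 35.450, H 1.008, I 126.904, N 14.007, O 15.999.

132.63 g/mol

First, the molecular formula is C7H13Cl (counting implicit H from valence).
  C: 7 × 12.011 = 84.077
  Cl: 1 × 35.450 = 35.450
  H: 13 × 1.008 = 13.104
Sum: 7×12.011 + 1×35.450 + 13×1.008 = 132.631 → 132.63 g/mol.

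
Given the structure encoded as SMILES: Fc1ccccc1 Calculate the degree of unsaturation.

Molecular formula: C6H5F.
DoU = (2C + 2 + N − H − X) / 2, where X is the halogen count and O/S are ignored.
    = (2·6 + 2 + 0 − 5 − 1) / 2 = 8 / 2 = 4.

4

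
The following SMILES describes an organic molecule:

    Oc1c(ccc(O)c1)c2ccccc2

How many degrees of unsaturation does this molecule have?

8

Molecular formula: C12H10O2.
DoU = (2C + 2 + N − H − X) / 2, where X is the halogen count and O/S are ignored.
    = (2·12 + 2 + 0 − 10 − 0) / 2 = 16 / 2 = 8.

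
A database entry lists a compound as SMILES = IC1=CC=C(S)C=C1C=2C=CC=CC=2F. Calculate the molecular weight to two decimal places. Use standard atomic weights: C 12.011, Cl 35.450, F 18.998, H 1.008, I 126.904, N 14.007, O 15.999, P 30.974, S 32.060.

First, the molecular formula is C12H8FIS (counting implicit H from valence).
  C: 12 × 12.011 = 144.132
  F: 1 × 18.998 = 18.998
  H: 8 × 1.008 = 8.064
  I: 1 × 126.904 = 126.904
  S: 1 × 32.060 = 32.060
Sum: 12×12.011 + 1×18.998 + 8×1.008 + 1×126.904 + 1×32.060 = 330.158 → 330.16 g/mol.

330.16 g/mol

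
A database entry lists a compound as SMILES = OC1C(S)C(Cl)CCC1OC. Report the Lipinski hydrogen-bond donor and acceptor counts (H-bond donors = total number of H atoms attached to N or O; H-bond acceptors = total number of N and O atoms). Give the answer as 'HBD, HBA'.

Donors: find every N or O and count the H atoms it carries.
  atom 1 (O): bond orders sum to 1 → 1 H
  atom 10 (O): bond orders sum to 2 → 0 H
Lipinski HBD = 1.
Acceptors: N atoms = 0, O atoms = 2 → HBA = 2.

1, 2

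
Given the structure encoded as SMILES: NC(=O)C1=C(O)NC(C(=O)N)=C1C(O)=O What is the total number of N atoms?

3

Scan the SMILES for N atoms (remember two-letter symbols like Cl and Br are single atoms).
Nitrogen count: 3.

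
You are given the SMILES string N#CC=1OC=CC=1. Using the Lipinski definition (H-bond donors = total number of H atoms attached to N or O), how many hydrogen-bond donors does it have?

0

Donors: find every N or O and count the H atoms it carries.
  atom 1 (N): bond orders sum to 3 → 0 H
  atom 4 (O): bond orders sum to 2 → 0 H
Lipinski HBD = 0.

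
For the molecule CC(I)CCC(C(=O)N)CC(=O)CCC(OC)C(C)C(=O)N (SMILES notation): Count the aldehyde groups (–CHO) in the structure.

Scan the SMILES for the aldehyde motif — none present.
Groups that are present: 2 amide, 1 ether, 1 ketone.

0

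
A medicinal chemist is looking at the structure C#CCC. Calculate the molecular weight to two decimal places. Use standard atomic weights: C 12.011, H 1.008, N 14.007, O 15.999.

First, the molecular formula is C4H6 (counting implicit H from valence).
  C: 4 × 12.011 = 48.044
  H: 6 × 1.008 = 6.048
Sum: 4×12.011 + 6×1.008 = 54.092 → 54.09 g/mol.

54.09 g/mol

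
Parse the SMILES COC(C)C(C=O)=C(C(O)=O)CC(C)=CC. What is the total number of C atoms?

Count every carbon token in the SMILES (each C, including those in ring-closure positions and inside branches).
Carbon count: 12.

12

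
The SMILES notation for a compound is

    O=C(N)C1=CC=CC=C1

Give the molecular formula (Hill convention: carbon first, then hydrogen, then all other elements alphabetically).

C7H7NO

Walk through each heavy atom and fill implicit hydrogens from standard valence (C 4, N 3, O 2, S 2, halogen 1):
  atom 1: O, bond orders sum to 2 (valence 2) → 0 H
  atom 2: C, bond orders sum to 4 (valence 4) → 0 H
  atom 3: N, bond orders sum to 1 (valence 3) → 2 H
  atom 4: C, bond orders sum to 4 (valence 4) → 0 H
  atom 5: C, bond orders sum to 3 (valence 4) → 1 H
  atom 6: C, bond orders sum to 3 (valence 4) → 1 H
  atom 7: C, bond orders sum to 3 (valence 4) → 1 H
  atom 8: C, bond orders sum to 3 (valence 4) → 1 H
  atom 9: C, bond orders sum to 3 (valence 4) → 1 H
Totals → C:7, H:7, N:1, O:1.
In Hill order: C7H7NO.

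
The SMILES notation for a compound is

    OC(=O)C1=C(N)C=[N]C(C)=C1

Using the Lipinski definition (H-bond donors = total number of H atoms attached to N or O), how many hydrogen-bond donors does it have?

Donors: find every N or O and count the H atoms it carries.
  atom 1 (O): bond orders sum to 1 → 1 H
  atom 3 (O): bond orders sum to 2 → 0 H
  atom 6 (N): bond orders sum to 1 → 2 H
  atom 8 (N): bond orders sum to 3 → 0 H
Lipinski HBD = 3.

3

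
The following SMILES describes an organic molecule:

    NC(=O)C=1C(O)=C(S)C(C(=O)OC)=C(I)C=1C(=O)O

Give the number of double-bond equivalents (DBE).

7

Degree of unsaturation = (number of rings) + (number of π bonds).
Ring closures in the SMILES: 1.
π bonds: 6 double bonds (each 1 DoU) → 6 DoU from unsaturation.
Total DoU = 1 + 6 = 7.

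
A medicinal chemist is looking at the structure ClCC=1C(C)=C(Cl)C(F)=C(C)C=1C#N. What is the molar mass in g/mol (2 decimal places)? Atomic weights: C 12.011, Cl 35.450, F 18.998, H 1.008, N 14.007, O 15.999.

232.08 g/mol

First, the molecular formula is C10H8Cl2FN (counting implicit H from valence).
  C: 10 × 12.011 = 120.110
  Cl: 2 × 35.450 = 70.900
  F: 1 × 18.998 = 18.998
  H: 8 × 1.008 = 8.064
  N: 1 × 14.007 = 14.007
Sum: 10×12.011 + 2×35.450 + 1×18.998 + 8×1.008 + 1×14.007 = 232.079 → 232.08 g/mol.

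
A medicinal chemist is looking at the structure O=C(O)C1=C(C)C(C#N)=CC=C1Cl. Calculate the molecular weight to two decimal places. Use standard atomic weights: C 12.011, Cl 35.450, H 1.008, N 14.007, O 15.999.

195.60 g/mol

First, the molecular formula is C9H6ClNO2 (counting implicit H from valence).
  C: 9 × 12.011 = 108.099
  Cl: 1 × 35.450 = 35.450
  H: 6 × 1.008 = 6.048
  N: 1 × 14.007 = 14.007
  O: 2 × 15.999 = 31.998
Sum: 9×12.011 + 1×35.450 + 6×1.008 + 1×14.007 + 2×15.999 = 195.602 → 195.60 g/mol.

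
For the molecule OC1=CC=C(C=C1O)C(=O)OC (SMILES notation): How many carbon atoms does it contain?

Count every carbon token in the SMILES (each C, including those in ring-closure positions and inside branches).
Carbon count: 8.

8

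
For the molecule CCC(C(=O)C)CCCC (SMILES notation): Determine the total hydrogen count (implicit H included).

Walk through each heavy atom and fill implicit hydrogens from standard valence (C 4, N 3, O 2, S 2, halogen 1):
  atom 1: C, bond orders sum to 1 (valence 4) → 3 H
  atom 2: C, bond orders sum to 2 (valence 4) → 2 H
  atom 3: C, bond orders sum to 3 (valence 4) → 1 H
  atom 4: C, bond orders sum to 4 (valence 4) → 0 H
  atom 5: O, bond orders sum to 2 (valence 2) → 0 H
  atom 6: C, bond orders sum to 1 (valence 4) → 3 H
  atom 7: C, bond orders sum to 2 (valence 4) → 2 H
  atom 8: C, bond orders sum to 2 (valence 4) → 2 H
  atom 9: C, bond orders sum to 2 (valence 4) → 2 H
  atom 10: C, bond orders sum to 1 (valence 4) → 3 H
Total hydrogens: 18.

18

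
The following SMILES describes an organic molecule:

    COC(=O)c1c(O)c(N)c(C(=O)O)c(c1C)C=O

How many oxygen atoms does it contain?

Scan the SMILES for O atoms (remember two-letter symbols like Cl and Br are single atoms).
Oxygen count: 6.

6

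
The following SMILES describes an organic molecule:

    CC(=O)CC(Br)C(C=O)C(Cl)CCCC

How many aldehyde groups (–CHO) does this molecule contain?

The aldehyde motif appears at heavy-atom position 8 in the SMILES.
Other groups present: 1 ketone.
Aldehyde count: 1.

1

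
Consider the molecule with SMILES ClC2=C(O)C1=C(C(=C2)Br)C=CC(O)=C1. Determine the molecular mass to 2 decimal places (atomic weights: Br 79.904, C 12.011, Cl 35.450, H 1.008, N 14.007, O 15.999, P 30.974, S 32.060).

First, the molecular formula is C10H6BrClO2 (counting implicit H from valence).
  Br: 1 × 79.904 = 79.904
  C: 10 × 12.011 = 120.110
  Cl: 1 × 35.450 = 35.450
  H: 6 × 1.008 = 6.048
  O: 2 × 15.999 = 31.998
Sum: 1×79.904 + 10×12.011 + 1×35.450 + 6×1.008 + 2×15.999 = 273.510 → 273.51 g/mol.

273.51 g/mol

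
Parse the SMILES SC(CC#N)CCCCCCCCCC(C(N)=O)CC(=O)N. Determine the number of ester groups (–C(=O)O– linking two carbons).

Scan the SMILES for the ester motif — none present.
Groups that are present: 2 amide, 1 nitrile, 1 thiol.

0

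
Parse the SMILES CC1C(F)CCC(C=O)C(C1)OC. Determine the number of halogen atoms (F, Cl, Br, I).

1

Halogen atoms appear at heavy-atom position 4 (1×F).
Other groups present: 1 aldehyde, 1 ether.
Halogen count: 1.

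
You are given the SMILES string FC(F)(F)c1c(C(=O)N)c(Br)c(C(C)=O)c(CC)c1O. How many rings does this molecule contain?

In SMILES, each pair of matching ring-closure digits denotes one ring-closing bond; the number of such bonds equals the number of independent rings.
Ring-closure bonds here: 1.

1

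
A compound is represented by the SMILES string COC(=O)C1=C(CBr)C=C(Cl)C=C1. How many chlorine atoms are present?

Scan the SMILES for Cl atoms (remember two-letter symbols like Cl and Br are single atoms).
Chlorine count: 1.

1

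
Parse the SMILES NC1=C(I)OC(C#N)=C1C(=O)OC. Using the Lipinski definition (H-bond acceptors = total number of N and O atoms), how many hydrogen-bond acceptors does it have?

5

N atoms: 2; O atoms: 3.
Lipinski HBA = 2 + 3 = 5.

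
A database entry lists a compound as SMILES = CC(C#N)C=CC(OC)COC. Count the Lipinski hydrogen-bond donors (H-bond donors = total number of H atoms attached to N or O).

0

Donors: find every N or O and count the H atoms it carries.
  atom 4 (N): bond orders sum to 3 → 0 H
  atom 8 (O): bond orders sum to 2 → 0 H
  atom 11 (O): bond orders sum to 2 → 0 H
Lipinski HBD = 0.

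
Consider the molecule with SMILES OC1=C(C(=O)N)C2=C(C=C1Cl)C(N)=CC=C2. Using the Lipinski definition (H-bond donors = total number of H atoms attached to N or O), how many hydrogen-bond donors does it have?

5

Donors: find every N or O and count the H atoms it carries.
  atom 1 (O): bond orders sum to 1 → 1 H
  atom 5 (O): bond orders sum to 2 → 0 H
  atom 6 (N): bond orders sum to 1 → 2 H
  atom 13 (N): bond orders sum to 1 → 2 H
Lipinski HBD = 5.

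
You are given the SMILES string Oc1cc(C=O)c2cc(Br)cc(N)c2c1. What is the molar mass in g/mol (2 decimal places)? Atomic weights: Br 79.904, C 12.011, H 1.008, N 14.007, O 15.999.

266.09 g/mol

First, the molecular formula is C11H8BrNO2 (counting implicit H from valence).
  Br: 1 × 79.904 = 79.904
  C: 11 × 12.011 = 132.121
  H: 8 × 1.008 = 8.064
  N: 1 × 14.007 = 14.007
  O: 2 × 15.999 = 31.998
Sum: 1×79.904 + 11×12.011 + 8×1.008 + 1×14.007 + 2×15.999 = 266.094 → 266.09 g/mol.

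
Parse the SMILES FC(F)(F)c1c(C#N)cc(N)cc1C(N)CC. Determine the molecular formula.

Walk through each heavy atom and fill implicit hydrogens from standard valence (C 4, N 3, O 2, S 2, halogen 1); for lowercase aromatic atoms, an aromatic c carries 1 H when it has two neighbours and 0 H with three, and aromatic n carries 0 H:
  atom 1: F (halogen, monovalent) → 0 H
  atom 2: C, bond orders sum to 4 (valence 4) → 0 H
  atom 3: F (halogen, monovalent) → 0 H
  atom 4: F (halogen, monovalent) → 0 H
  atom 5: aromatic c, 3 neighbours → 0 H
  atom 6: aromatic c, 3 neighbours → 0 H
  atom 7: C, bond orders sum to 4 (valence 4) → 0 H
  atom 8: N, bond orders sum to 3 (valence 3) → 0 H
  atom 9: aromatic c, 2 neighbours → 1 H
  atom 10: aromatic c, 3 neighbours → 0 H
  atom 11: N, bond orders sum to 1 (valence 3) → 2 H
  atom 12: aromatic c, 2 neighbours → 1 H
  atom 13: aromatic c, 3 neighbours → 0 H
  atom 14: C, bond orders sum to 3 (valence 4) → 1 H
  atom 15: N, bond orders sum to 1 (valence 3) → 2 H
  atom 16: C, bond orders sum to 2 (valence 4) → 2 H
  atom 17: C, bond orders sum to 1 (valence 4) → 3 H
Totals → C:11, H:12, F:3, N:3.
In Hill order: C11H12F3N3.

C11H12F3N3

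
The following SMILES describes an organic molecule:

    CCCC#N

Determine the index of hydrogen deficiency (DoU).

2

Degree of unsaturation = (number of rings) + (number of π bonds).
Ring closures in the SMILES: 0.
π bonds: 1 triple bond (each 2 DoU) → 2 DoU from unsaturation.
Total DoU = 0 + 2 = 2.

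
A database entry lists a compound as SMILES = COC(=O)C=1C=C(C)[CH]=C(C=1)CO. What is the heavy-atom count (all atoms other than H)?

13

Every atom symbol written in the SMILES (organic subset) is one heavy atom; implicit H are not written.
Heavy atoms by element → C:10, O:3.
Total: 13.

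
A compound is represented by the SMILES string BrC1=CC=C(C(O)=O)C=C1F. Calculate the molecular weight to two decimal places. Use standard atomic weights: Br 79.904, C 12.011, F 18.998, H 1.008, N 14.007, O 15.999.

219.01 g/mol

First, the molecular formula is C7H4BrFO2 (counting implicit H from valence).
  Br: 1 × 79.904 = 79.904
  C: 7 × 12.011 = 84.077
  F: 1 × 18.998 = 18.998
  H: 4 × 1.008 = 4.032
  O: 2 × 15.999 = 31.998
Sum: 1×79.904 + 7×12.011 + 1×18.998 + 4×1.008 + 2×15.999 = 219.009 → 219.01 g/mol.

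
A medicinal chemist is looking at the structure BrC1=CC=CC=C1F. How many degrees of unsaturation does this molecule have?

Molecular formula: C6H4BrF.
DoU = (2C + 2 + N − H − X) / 2, where X is the halogen count and O/S are ignored.
    = (2·6 + 2 + 0 − 4 − 2) / 2 = 8 / 2 = 4.

4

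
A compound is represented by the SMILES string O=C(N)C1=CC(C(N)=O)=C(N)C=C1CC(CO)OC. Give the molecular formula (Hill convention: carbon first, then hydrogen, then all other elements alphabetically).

Walk through each heavy atom and fill implicit hydrogens from standard valence (C 4, N 3, O 2, S 2, halogen 1):
  atom 1: O, bond orders sum to 2 (valence 2) → 0 H
  atom 2: C, bond orders sum to 4 (valence 4) → 0 H
  atom 3: N, bond orders sum to 1 (valence 3) → 2 H
  atom 4: C, bond orders sum to 4 (valence 4) → 0 H
  atom 5: C, bond orders sum to 3 (valence 4) → 1 H
  atom 6: C, bond orders sum to 4 (valence 4) → 0 H
  atom 7: C, bond orders sum to 4 (valence 4) → 0 H
  atom 8: N, bond orders sum to 1 (valence 3) → 2 H
  atom 9: O, bond orders sum to 2 (valence 2) → 0 H
  atom 10: C, bond orders sum to 4 (valence 4) → 0 H
  atom 11: N, bond orders sum to 1 (valence 3) → 2 H
  atom 12: C, bond orders sum to 3 (valence 4) → 1 H
  atom 13: C, bond orders sum to 4 (valence 4) → 0 H
  atom 14: C, bond orders sum to 2 (valence 4) → 2 H
  atom 15: C, bond orders sum to 3 (valence 4) → 1 H
  atom 16: C, bond orders sum to 2 (valence 4) → 2 H
  atom 17: O, bond orders sum to 1 (valence 2) → 1 H
  atom 18: O, bond orders sum to 2 (valence 2) → 0 H
  atom 19: C, bond orders sum to 1 (valence 4) → 3 H
Totals → C:12, H:17, N:3, O:4.
In Hill order: C12H17N3O4.

C12H17N3O4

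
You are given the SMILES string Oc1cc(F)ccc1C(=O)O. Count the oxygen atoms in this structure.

3

Scan the SMILES for O atoms (remember two-letter symbols like Cl and Br are single atoms).
Oxygen count: 3.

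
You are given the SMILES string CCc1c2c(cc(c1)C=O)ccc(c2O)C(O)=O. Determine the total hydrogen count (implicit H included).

Walk through each heavy atom and fill implicit hydrogens from standard valence (C 4, N 3, O 2, S 2, halogen 1); for lowercase aromatic atoms, an aromatic c carries 1 H when it has two neighbours and 0 H with three, and aromatic n carries 0 H:
  atom 1: C, bond orders sum to 1 (valence 4) → 3 H
  atom 2: C, bond orders sum to 2 (valence 4) → 2 H
  atom 3: aromatic c, 3 neighbours → 0 H
  atom 4: aromatic c, 3 neighbours → 0 H
  atom 5: aromatic c, 3 neighbours → 0 H
  atom 6: aromatic c, 2 neighbours → 1 H
  atom 7: aromatic c, 3 neighbours → 0 H
  atom 8: aromatic c, 2 neighbours → 1 H
  atom 9: C, bond orders sum to 3 (valence 4) → 1 H
  atom 10: O, bond orders sum to 2 (valence 2) → 0 H
  atom 11: aromatic c, 2 neighbours → 1 H
  atom 12: aromatic c, 2 neighbours → 1 H
  atom 13: aromatic c, 3 neighbours → 0 H
  atom 14: aromatic c, 3 neighbours → 0 H
  atom 15: O, bond orders sum to 1 (valence 2) → 1 H
  atom 16: C, bond orders sum to 4 (valence 4) → 0 H
  atom 17: O, bond orders sum to 1 (valence 2) → 1 H
  atom 18: O, bond orders sum to 2 (valence 2) → 0 H
Total hydrogens: 12.

12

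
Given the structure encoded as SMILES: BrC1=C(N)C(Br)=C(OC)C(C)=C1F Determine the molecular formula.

C8H8Br2FNO

Walk through each heavy atom and fill implicit hydrogens from standard valence (C 4, N 3, O 2, S 2, halogen 1):
  atom 1: Br (halogen, monovalent) → 0 H
  atom 2: C, bond orders sum to 4 (valence 4) → 0 H
  atom 3: C, bond orders sum to 4 (valence 4) → 0 H
  atom 4: N, bond orders sum to 1 (valence 3) → 2 H
  atom 5: C, bond orders sum to 4 (valence 4) → 0 H
  atom 6: Br (halogen, monovalent) → 0 H
  atom 7: C, bond orders sum to 4 (valence 4) → 0 H
  atom 8: O, bond orders sum to 2 (valence 2) → 0 H
  atom 9: C, bond orders sum to 1 (valence 4) → 3 H
  atom 10: C, bond orders sum to 4 (valence 4) → 0 H
  atom 11: C, bond orders sum to 1 (valence 4) → 3 H
  atom 12: C, bond orders sum to 4 (valence 4) → 0 H
  atom 13: F (halogen, monovalent) → 0 H
Totals → C:8, H:8, Br:2, F:1, N:1, O:1.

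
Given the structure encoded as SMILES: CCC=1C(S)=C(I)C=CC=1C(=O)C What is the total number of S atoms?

1

Scan the SMILES for S atoms (remember two-letter symbols like Cl and Br are single atoms).
Sulfur count: 1.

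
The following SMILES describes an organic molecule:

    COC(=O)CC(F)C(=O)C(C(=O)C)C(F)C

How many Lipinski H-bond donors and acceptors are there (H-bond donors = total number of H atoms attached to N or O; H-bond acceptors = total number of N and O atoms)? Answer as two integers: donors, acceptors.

Donors: find every N or O and count the H atoms it carries.
  atom 2 (O): bond orders sum to 2 → 0 H
  atom 4 (O): bond orders sum to 2 → 0 H
  atom 9 (O): bond orders sum to 2 → 0 H
  atom 12 (O): bond orders sum to 2 → 0 H
Lipinski HBD = 0.
Acceptors: N atoms = 0, O atoms = 4 → HBA = 4.

0, 4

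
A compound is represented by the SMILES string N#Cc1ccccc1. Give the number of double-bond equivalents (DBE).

Molecular formula: C7H5N.
DoU = (2C + 2 + N − H − X) / 2, where X is the halogen count and O/S are ignored.
    = (2·7 + 2 + 1 − 5 − 0) / 2 = 12 / 2 = 6.

6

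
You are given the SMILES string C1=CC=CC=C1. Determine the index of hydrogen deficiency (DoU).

Molecular formula: C6H6.
DoU = (2C + 2 + N − H − X) / 2, where X is the halogen count and O/S are ignored.
    = (2·6 + 2 + 0 − 6 − 0) / 2 = 8 / 2 = 4.

4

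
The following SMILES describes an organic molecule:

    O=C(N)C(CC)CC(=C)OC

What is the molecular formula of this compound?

Walk through each heavy atom and fill implicit hydrogens from standard valence (C 4, N 3, O 2, S 2, halogen 1):
  atom 1: O, bond orders sum to 2 (valence 2) → 0 H
  atom 2: C, bond orders sum to 4 (valence 4) → 0 H
  atom 3: N, bond orders sum to 1 (valence 3) → 2 H
  atom 4: C, bond orders sum to 3 (valence 4) → 1 H
  atom 5: C, bond orders sum to 2 (valence 4) → 2 H
  atom 6: C, bond orders sum to 1 (valence 4) → 3 H
  atom 7: C, bond orders sum to 2 (valence 4) → 2 H
  atom 8: C, bond orders sum to 4 (valence 4) → 0 H
  atom 9: C, bond orders sum to 2 (valence 4) → 2 H
  atom 10: O, bond orders sum to 2 (valence 2) → 0 H
  atom 11: C, bond orders sum to 1 (valence 4) → 3 H
Totals → C:8, H:15, N:1, O:2.
In Hill order: C8H15NO2.

C8H15NO2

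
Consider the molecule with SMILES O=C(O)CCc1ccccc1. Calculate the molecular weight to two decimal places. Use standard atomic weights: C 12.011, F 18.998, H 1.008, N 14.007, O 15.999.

150.18 g/mol

First, the molecular formula is C9H10O2 (counting implicit H from valence).
  C: 9 × 12.011 = 108.099
  H: 10 × 1.008 = 10.080
  O: 2 × 15.999 = 31.998
Sum: 9×12.011 + 10×1.008 + 2×15.999 = 150.177 → 150.18 g/mol.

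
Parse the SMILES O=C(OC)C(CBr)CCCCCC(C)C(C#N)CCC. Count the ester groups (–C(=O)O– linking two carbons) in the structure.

1

The ester motif appears at heavy-atom position 2 in the SMILES.
Other groups present: 1 nitrile.
Ester count: 1.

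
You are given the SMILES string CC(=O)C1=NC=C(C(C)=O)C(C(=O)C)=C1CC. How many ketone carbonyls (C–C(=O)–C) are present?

3

The ketone motif appears at heavy-atom positions 2, 8, 12 in the SMILES.
Ketone count: 3.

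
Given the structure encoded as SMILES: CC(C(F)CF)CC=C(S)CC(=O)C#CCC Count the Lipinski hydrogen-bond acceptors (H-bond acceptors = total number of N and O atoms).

1

N atoms: 0; O atoms: 1.
Lipinski HBA = 0 + 1 = 1.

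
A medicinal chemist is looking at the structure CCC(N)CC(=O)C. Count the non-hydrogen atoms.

Every atom symbol written in the SMILES (organic subset) is one heavy atom; implicit H are not written.
Heavy atoms by element → C:6, N:1, O:1.
Total: 8.

8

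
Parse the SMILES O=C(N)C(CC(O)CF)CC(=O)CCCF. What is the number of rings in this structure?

0

In SMILES, each pair of matching ring-closure digits denotes one ring-closing bond; the number of such bonds equals the number of independent rings.
Ring-closure bonds here: 0.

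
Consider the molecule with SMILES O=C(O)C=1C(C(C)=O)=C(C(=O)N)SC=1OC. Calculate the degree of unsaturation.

Degree of unsaturation = (number of rings) + (number of π bonds).
Ring closures in the SMILES: 1.
π bonds: 5 double bonds (each 1 DoU) → 5 DoU from unsaturation.
Total DoU = 1 + 5 = 6.

6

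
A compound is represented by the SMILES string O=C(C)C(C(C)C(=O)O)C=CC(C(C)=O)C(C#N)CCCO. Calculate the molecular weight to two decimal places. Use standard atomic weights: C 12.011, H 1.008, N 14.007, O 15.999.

First, the molecular formula is C16H23NO5 (counting implicit H from valence).
  C: 16 × 12.011 = 192.176
  H: 23 × 1.008 = 23.184
  N: 1 × 14.007 = 14.007
  O: 5 × 15.999 = 79.995
Sum: 16×12.011 + 23×1.008 + 1×14.007 + 5×15.999 = 309.362 → 309.36 g/mol.

309.36 g/mol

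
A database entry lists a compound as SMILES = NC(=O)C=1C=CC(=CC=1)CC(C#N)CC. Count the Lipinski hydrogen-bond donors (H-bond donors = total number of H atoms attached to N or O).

2

Donors: find every N or O and count the H atoms it carries.
  atom 1 (N): bond orders sum to 1 → 2 H
  atom 3 (O): bond orders sum to 2 → 0 H
  atom 13 (N): bond orders sum to 3 → 0 H
Lipinski HBD = 2.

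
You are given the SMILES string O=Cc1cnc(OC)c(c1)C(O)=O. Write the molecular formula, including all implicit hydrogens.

Walk through each heavy atom and fill implicit hydrogens from standard valence (C 4, N 3, O 2, S 2, halogen 1); for lowercase aromatic atoms, an aromatic c carries 1 H when it has two neighbours and 0 H with three, and aromatic n carries 0 H:
  atom 1: O, bond orders sum to 2 (valence 2) → 0 H
  atom 2: C, bond orders sum to 3 (valence 4) → 1 H
  atom 3: aromatic c, 3 neighbours → 0 H
  atom 4: aromatic c, 2 neighbours → 1 H
  atom 5: aromatic n, 2 neighbours → 0 H
  atom 6: aromatic c, 3 neighbours → 0 H
  atom 7: O, bond orders sum to 2 (valence 2) → 0 H
  atom 8: C, bond orders sum to 1 (valence 4) → 3 H
  atom 9: aromatic c, 3 neighbours → 0 H
  atom 10: aromatic c, 2 neighbours → 1 H
  atom 11: C, bond orders sum to 4 (valence 4) → 0 H
  atom 12: O, bond orders sum to 1 (valence 2) → 1 H
  atom 13: O, bond orders sum to 2 (valence 2) → 0 H
Totals → C:8, H:7, N:1, O:4.
In Hill order: C8H7NO4.

C8H7NO4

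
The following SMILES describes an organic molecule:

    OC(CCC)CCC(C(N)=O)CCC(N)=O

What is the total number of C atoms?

Count every carbon token in the SMILES (each C, including those in ring-closure positions and inside branches).
Carbon count: 11.

11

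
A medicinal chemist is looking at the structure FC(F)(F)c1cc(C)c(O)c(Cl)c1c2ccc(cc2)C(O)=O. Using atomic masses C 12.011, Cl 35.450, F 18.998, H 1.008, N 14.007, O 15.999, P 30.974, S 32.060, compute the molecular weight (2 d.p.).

330.69 g/mol

First, the molecular formula is C15H10ClF3O3 (counting implicit H from valence).
  C: 15 × 12.011 = 180.165
  Cl: 1 × 35.450 = 35.450
  F: 3 × 18.998 = 56.994
  H: 10 × 1.008 = 10.080
  O: 3 × 15.999 = 47.997
Sum: 15×12.011 + 1×35.450 + 3×18.998 + 10×1.008 + 3×15.999 = 330.686 → 330.69 g/mol.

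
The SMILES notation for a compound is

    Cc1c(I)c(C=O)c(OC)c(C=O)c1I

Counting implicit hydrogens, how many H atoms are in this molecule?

8

Walk through each heavy atom and fill implicit hydrogens from standard valence (C 4, N 3, O 2, S 2, halogen 1); for lowercase aromatic atoms, an aromatic c carries 1 H when it has two neighbours and 0 H with three, and aromatic n carries 0 H:
  atom 1: C, bond orders sum to 1 (valence 4) → 3 H
  atom 2: aromatic c, 3 neighbours → 0 H
  atom 3: aromatic c, 3 neighbours → 0 H
  atom 4: I (halogen, monovalent) → 0 H
  atom 5: aromatic c, 3 neighbours → 0 H
  atom 6: C, bond orders sum to 3 (valence 4) → 1 H
  atom 7: O, bond orders sum to 2 (valence 2) → 0 H
  atom 8: aromatic c, 3 neighbours → 0 H
  atom 9: O, bond orders sum to 2 (valence 2) → 0 H
  atom 10: C, bond orders sum to 1 (valence 4) → 3 H
  atom 11: aromatic c, 3 neighbours → 0 H
  atom 12: C, bond orders sum to 3 (valence 4) → 1 H
  atom 13: O, bond orders sum to 2 (valence 2) → 0 H
  atom 14: aromatic c, 3 neighbours → 0 H
  atom 15: I (halogen, monovalent) → 0 H
Total hydrogens: 8.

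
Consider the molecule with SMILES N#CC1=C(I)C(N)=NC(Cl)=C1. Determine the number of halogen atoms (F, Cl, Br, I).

Halogen atoms appear at heavy-atom positions 5, 10 (1×Cl, 1×I).
Other groups present: 1 nitrile, 1 primary amine.
Halogen count: 2.

2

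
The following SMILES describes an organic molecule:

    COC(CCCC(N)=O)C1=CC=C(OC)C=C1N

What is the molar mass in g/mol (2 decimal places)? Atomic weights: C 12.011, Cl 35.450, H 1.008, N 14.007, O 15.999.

252.31 g/mol

First, the molecular formula is C13H20N2O3 (counting implicit H from valence).
  C: 13 × 12.011 = 156.143
  H: 20 × 1.008 = 20.160
  N: 2 × 14.007 = 28.014
  O: 3 × 15.999 = 47.997
Sum: 13×12.011 + 20×1.008 + 2×14.007 + 3×15.999 = 252.314 → 252.31 g/mol.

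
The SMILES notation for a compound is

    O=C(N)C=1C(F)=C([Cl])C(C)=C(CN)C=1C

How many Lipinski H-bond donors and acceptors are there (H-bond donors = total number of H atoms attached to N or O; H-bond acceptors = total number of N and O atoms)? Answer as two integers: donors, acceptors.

Donors: find every N or O and count the H atoms it carries.
  atom 1 (O): bond orders sum to 2 → 0 H
  atom 3 (N): bond orders sum to 1 → 2 H
  atom 13 (N): bond orders sum to 1 → 2 H
Lipinski HBD = 4.
Acceptors: N atoms = 2, O atoms = 1 → HBA = 3.

4, 3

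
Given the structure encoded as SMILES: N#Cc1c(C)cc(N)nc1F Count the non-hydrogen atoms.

Every atom symbol written in the SMILES (organic subset) is one heavy atom; implicit H are not written.
Heavy atoms by element → C:7, F:1, N:3.
Total: 11.

11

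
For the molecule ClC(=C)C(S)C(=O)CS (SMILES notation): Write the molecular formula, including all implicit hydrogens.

Walk through each heavy atom and fill implicit hydrogens from standard valence (C 4, N 3, O 2, S 2, halogen 1):
  atom 1: Cl (halogen, monovalent) → 0 H
  atom 2: C, bond orders sum to 4 (valence 4) → 0 H
  atom 3: C, bond orders sum to 2 (valence 4) → 2 H
  atom 4: C, bond orders sum to 3 (valence 4) → 1 H
  atom 5: S, bond orders sum to 1 (valence 2) → 1 H
  atom 6: C, bond orders sum to 4 (valence 4) → 0 H
  atom 7: O, bond orders sum to 2 (valence 2) → 0 H
  atom 8: C, bond orders sum to 2 (valence 4) → 2 H
  atom 9: S, bond orders sum to 1 (valence 2) → 1 H
Totals → C:5, H:7, Cl:1, O:1, S:2.

C5H7ClOS2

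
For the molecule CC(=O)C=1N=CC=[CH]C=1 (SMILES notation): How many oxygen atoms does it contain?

1

Scan the SMILES for O atoms (remember two-letter symbols like Cl and Br are single atoms).
Oxygen count: 1.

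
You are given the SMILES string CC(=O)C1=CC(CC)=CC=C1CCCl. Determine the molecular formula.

Walk through each heavy atom and fill implicit hydrogens from standard valence (C 4, N 3, O 2, S 2, halogen 1):
  atom 1: C, bond orders sum to 1 (valence 4) → 3 H
  atom 2: C, bond orders sum to 4 (valence 4) → 0 H
  atom 3: O, bond orders sum to 2 (valence 2) → 0 H
  atom 4: C, bond orders sum to 4 (valence 4) → 0 H
  atom 5: C, bond orders sum to 3 (valence 4) → 1 H
  atom 6: C, bond orders sum to 4 (valence 4) → 0 H
  atom 7: C, bond orders sum to 2 (valence 4) → 2 H
  atom 8: C, bond orders sum to 1 (valence 4) → 3 H
  atom 9: C, bond orders sum to 3 (valence 4) → 1 H
  atom 10: C, bond orders sum to 3 (valence 4) → 1 H
  atom 11: C, bond orders sum to 4 (valence 4) → 0 H
  atom 12: C, bond orders sum to 2 (valence 4) → 2 H
  atom 13: C, bond orders sum to 2 (valence 4) → 2 H
  atom 14: Cl (halogen, monovalent) → 0 H
Totals → C:12, H:15, Cl:1, O:1.
In Hill order: C12H15ClO.

C12H15ClO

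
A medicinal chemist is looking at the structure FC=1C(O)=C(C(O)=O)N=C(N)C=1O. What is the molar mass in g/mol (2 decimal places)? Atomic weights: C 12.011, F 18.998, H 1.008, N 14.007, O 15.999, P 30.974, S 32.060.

188.11 g/mol

First, the molecular formula is C6H5FN2O4 (counting implicit H from valence).
  C: 6 × 12.011 = 72.066
  F: 1 × 18.998 = 18.998
  H: 5 × 1.008 = 5.040
  N: 2 × 14.007 = 28.014
  O: 4 × 15.999 = 63.996
Sum: 6×12.011 + 1×18.998 + 5×1.008 + 2×14.007 + 4×15.999 = 188.114 → 188.11 g/mol.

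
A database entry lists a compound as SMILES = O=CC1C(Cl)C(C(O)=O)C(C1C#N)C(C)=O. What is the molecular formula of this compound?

Walk through each heavy atom and fill implicit hydrogens from standard valence (C 4, N 3, O 2, S 2, halogen 1):
  atom 1: O, bond orders sum to 2 (valence 2) → 0 H
  atom 2: C, bond orders sum to 3 (valence 4) → 1 H
  atom 3: C, bond orders sum to 3 (valence 4) → 1 H
  atom 4: C, bond orders sum to 3 (valence 4) → 1 H
  atom 5: Cl (halogen, monovalent) → 0 H
  atom 6: C, bond orders sum to 3 (valence 4) → 1 H
  atom 7: C, bond orders sum to 4 (valence 4) → 0 H
  atom 8: O, bond orders sum to 1 (valence 2) → 1 H
  atom 9: O, bond orders sum to 2 (valence 2) → 0 H
  atom 10: C, bond orders sum to 3 (valence 4) → 1 H
  atom 11: C, bond orders sum to 3 (valence 4) → 1 H
  atom 12: C, bond orders sum to 4 (valence 4) → 0 H
  atom 13: N, bond orders sum to 3 (valence 3) → 0 H
  atom 14: C, bond orders sum to 4 (valence 4) → 0 H
  atom 15: C, bond orders sum to 1 (valence 4) → 3 H
  atom 16: O, bond orders sum to 2 (valence 2) → 0 H
Totals → C:10, H:10, Cl:1, N:1, O:4.
In Hill order: C10H10ClNO4.

C10H10ClNO4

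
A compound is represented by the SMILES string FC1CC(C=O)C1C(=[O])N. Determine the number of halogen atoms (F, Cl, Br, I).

1

Halogen atoms appear at heavy-atom position 1 (1×F).
Other groups present: 1 aldehyde, 1 amide.
Halogen count: 1.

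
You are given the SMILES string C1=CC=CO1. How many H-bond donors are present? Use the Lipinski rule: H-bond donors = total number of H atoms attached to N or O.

Donors: find every N or O and count the H atoms it carries.
  atom 5 (O): bond orders sum to 2 → 0 H
Lipinski HBD = 0.

0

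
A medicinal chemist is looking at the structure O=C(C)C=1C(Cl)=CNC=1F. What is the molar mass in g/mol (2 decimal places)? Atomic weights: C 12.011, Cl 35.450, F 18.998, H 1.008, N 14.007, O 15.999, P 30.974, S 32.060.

161.56 g/mol

First, the molecular formula is C6H5ClFNO (counting implicit H from valence).
  C: 6 × 12.011 = 72.066
  Cl: 1 × 35.450 = 35.450
  F: 1 × 18.998 = 18.998
  H: 5 × 1.008 = 5.040
  N: 1 × 14.007 = 14.007
  O: 1 × 15.999 = 15.999
Sum: 6×12.011 + 1×35.450 + 1×18.998 + 5×1.008 + 1×14.007 + 1×15.999 = 161.560 → 161.56 g/mol.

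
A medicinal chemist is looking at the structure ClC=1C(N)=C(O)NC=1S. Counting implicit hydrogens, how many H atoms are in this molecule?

Walk through each heavy atom and fill implicit hydrogens from standard valence (C 4, N 3, O 2, S 2, halogen 1):
  atom 1: Cl (halogen, monovalent) → 0 H
  atom 2: C, bond orders sum to 4 (valence 4) → 0 H
  atom 3: C, bond orders sum to 4 (valence 4) → 0 H
  atom 4: N, bond orders sum to 1 (valence 3) → 2 H
  atom 5: C, bond orders sum to 4 (valence 4) → 0 H
  atom 6: O, bond orders sum to 1 (valence 2) → 1 H
  atom 7: N, bond orders sum to 2 (valence 3) → 1 H
  atom 8: C, bond orders sum to 4 (valence 4) → 0 H
  atom 9: S, bond orders sum to 1 (valence 2) → 1 H
Total hydrogens: 5.

5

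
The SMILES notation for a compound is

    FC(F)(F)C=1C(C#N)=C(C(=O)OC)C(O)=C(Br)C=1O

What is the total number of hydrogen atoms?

Walk through each heavy atom and fill implicit hydrogens from standard valence (C 4, N 3, O 2, S 2, halogen 1):
  atom 1: F (halogen, monovalent) → 0 H
  atom 2: C, bond orders sum to 4 (valence 4) → 0 H
  atom 3: F (halogen, monovalent) → 0 H
  atom 4: F (halogen, monovalent) → 0 H
  atom 5: C, bond orders sum to 4 (valence 4) → 0 H
  atom 6: C, bond orders sum to 4 (valence 4) → 0 H
  atom 7: C, bond orders sum to 4 (valence 4) → 0 H
  atom 8: N, bond orders sum to 3 (valence 3) → 0 H
  atom 9: C, bond orders sum to 4 (valence 4) → 0 H
  atom 10: C, bond orders sum to 4 (valence 4) → 0 H
  atom 11: O, bond orders sum to 2 (valence 2) → 0 H
  atom 12: O, bond orders sum to 2 (valence 2) → 0 H
  atom 13: C, bond orders sum to 1 (valence 4) → 3 H
  atom 14: C, bond orders sum to 4 (valence 4) → 0 H
  atom 15: O, bond orders sum to 1 (valence 2) → 1 H
  atom 16: C, bond orders sum to 4 (valence 4) → 0 H
  atom 17: Br (halogen, monovalent) → 0 H
  atom 18: C, bond orders sum to 4 (valence 4) → 0 H
  atom 19: O, bond orders sum to 1 (valence 2) → 1 H
Total hydrogens: 5.

5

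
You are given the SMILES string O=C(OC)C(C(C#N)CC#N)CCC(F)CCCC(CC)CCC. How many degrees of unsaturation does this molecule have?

5

Degree of unsaturation = (number of rings) + (number of π bonds).
Ring closures in the SMILES: 0.
π bonds: 1 double bond (each 1 DoU), 2 triple bonds (each 2 DoU) → 5 DoU from unsaturation.
Total DoU = 0 + 5 = 5.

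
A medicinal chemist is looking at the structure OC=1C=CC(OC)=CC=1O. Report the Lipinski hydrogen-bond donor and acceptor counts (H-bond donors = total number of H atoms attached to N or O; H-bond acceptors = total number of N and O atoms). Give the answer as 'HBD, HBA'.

2, 3

Donors: find every N or O and count the H atoms it carries.
  atom 1 (O): bond orders sum to 1 → 1 H
  atom 6 (O): bond orders sum to 2 → 0 H
  atom 10 (O): bond orders sum to 1 → 1 H
Lipinski HBD = 2.
Acceptors: N atoms = 0, O atoms = 3 → HBA = 3.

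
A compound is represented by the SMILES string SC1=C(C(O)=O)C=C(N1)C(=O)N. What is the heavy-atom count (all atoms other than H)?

Every atom symbol written in the SMILES (organic subset) is one heavy atom; implicit H are not written.
Heavy atoms by element → C:6, N:2, O:3, S:1.
Total: 12.

12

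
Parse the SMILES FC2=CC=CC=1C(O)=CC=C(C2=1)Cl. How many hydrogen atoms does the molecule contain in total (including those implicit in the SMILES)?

6

Walk through each heavy atom and fill implicit hydrogens from standard valence (C 4, N 3, O 2, S 2, halogen 1):
  atom 1: F (halogen, monovalent) → 0 H
  atom 2: C, bond orders sum to 4 (valence 4) → 0 H
  atom 3: C, bond orders sum to 3 (valence 4) → 1 H
  atom 4: C, bond orders sum to 3 (valence 4) → 1 H
  atom 5: C, bond orders sum to 3 (valence 4) → 1 H
  atom 6: C, bond orders sum to 4 (valence 4) → 0 H
  atom 7: C, bond orders sum to 4 (valence 4) → 0 H
  atom 8: O, bond orders sum to 1 (valence 2) → 1 H
  atom 9: C, bond orders sum to 3 (valence 4) → 1 H
  atom 10: C, bond orders sum to 3 (valence 4) → 1 H
  atom 11: C, bond orders sum to 4 (valence 4) → 0 H
  atom 12: C, bond orders sum to 4 (valence 4) → 0 H
  atom 13: Cl (halogen, monovalent) → 0 H
Total hydrogens: 6.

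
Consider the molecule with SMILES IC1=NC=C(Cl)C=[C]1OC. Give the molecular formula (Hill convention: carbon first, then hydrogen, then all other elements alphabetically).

Walk through each heavy atom and fill implicit hydrogens from standard valence (C 4, N 3, O 2, S 2, halogen 1):
  atom 1: I (halogen, monovalent) → 0 H
  atom 2: C, bond orders sum to 4 (valence 4) → 0 H
  atom 3: N, bond orders sum to 3 (valence 3) → 0 H
  atom 4: C, bond orders sum to 3 (valence 4) → 1 H
  atom 5: C, bond orders sum to 4 (valence 4) → 0 H
  atom 6: Cl (halogen, monovalent) → 0 H
  atom 7: C, bond orders sum to 3 (valence 4) → 1 H
  atom 8: C with explicit H count 0
  atom 9: O, bond orders sum to 2 (valence 2) → 0 H
  atom 10: C, bond orders sum to 1 (valence 4) → 3 H
Totals → C:6, H:5, Cl:1, I:1, N:1, O:1.

C6H5ClINO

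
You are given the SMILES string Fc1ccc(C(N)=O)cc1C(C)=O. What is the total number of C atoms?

Count every carbon token in the SMILES (each C, including those in ring-closure positions and inside branches).
Carbon count: 9.

9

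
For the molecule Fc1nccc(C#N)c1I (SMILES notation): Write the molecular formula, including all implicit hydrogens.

Walk through each heavy atom and fill implicit hydrogens from standard valence (C 4, N 3, O 2, S 2, halogen 1); for lowercase aromatic atoms, an aromatic c carries 1 H when it has two neighbours and 0 H with three, and aromatic n carries 0 H:
  atom 1: F (halogen, monovalent) → 0 H
  atom 2: aromatic c, 3 neighbours → 0 H
  atom 3: aromatic n, 2 neighbours → 0 H
  atom 4: aromatic c, 2 neighbours → 1 H
  atom 5: aromatic c, 2 neighbours → 1 H
  atom 6: aromatic c, 3 neighbours → 0 H
  atom 7: C, bond orders sum to 4 (valence 4) → 0 H
  atom 8: N, bond orders sum to 3 (valence 3) → 0 H
  atom 9: aromatic c, 3 neighbours → 0 H
  atom 10: I (halogen, monovalent) → 0 H
Totals → C:6, H:2, F:1, I:1, N:2.
In Hill order: C6H2FIN2.

C6H2FIN2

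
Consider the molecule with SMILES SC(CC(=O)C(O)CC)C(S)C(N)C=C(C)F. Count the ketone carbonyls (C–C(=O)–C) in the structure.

1

The ketone motif appears at heavy-atom position 4 in the SMILES.
Other groups present: 1 alkene, 1 hydroxyl, 1 primary amine, 2 thiol.
Ketone count: 1.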